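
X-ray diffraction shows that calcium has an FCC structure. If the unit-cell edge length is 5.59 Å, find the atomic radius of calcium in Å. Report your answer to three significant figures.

In an FCC lattice, atoms touch along the face diagonal, so √2·a = 4r.
r = √2·a/4 = 1.4142 × 5.59 / 4 = 1.98 Å.

1.98 Å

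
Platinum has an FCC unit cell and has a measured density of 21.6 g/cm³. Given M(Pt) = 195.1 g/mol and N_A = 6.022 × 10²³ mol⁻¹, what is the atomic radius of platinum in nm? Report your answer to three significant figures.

For an FCC cell (Z = 4), a³ = Z·M/(N_A·ρ) = 4 × 195.1 / (6.022 × 10²³ × 21.60) = 6.000 × 10^-23 cm³, so a = 3.915 × 10^-8 cm = 0.3915 nm.
Atoms touch along the face diagonal, so √2·a = 4r, so r = 0.3536 × a = 0.138 nm.

0.138 nm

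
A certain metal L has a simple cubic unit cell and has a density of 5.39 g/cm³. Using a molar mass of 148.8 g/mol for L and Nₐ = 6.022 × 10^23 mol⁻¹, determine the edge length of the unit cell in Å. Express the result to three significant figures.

3.58 Å

With Z = 1 atom per simple cubic cell, a³ = Z·M/(N_A·ρ) = 1 × 148.8 / (6.022 × 10²³ × 5.390 g/cm³) = 4.584 × 10^-23 cm³.
a = (4.584 × 10^-23)^(1/3) = 3.579 × 10^-8 cm = 3.58 Å.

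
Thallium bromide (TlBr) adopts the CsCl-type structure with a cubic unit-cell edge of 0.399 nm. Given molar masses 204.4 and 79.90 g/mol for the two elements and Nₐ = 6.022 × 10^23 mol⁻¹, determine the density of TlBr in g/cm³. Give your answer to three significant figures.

The CsCl-type structure contains Z = 1 formula unit per cell; M(TlBr) = 204.4 + 79.90 = 284.3 g/mol.
a³ = (3.990 × 10^-8 cm)³ = 6.352 × 10^-23 cm³.
ρ = 1 × 284.3 / (6.022 × 10²³ × 6.352 × 10^-23) = 7.432 g/cm³.

7.43 g/cm³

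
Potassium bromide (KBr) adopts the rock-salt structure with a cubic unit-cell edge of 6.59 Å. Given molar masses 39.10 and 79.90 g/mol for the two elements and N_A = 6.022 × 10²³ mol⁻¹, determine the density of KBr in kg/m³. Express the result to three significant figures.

The rock-salt structure contains Z = 4 formula units per cell; M(KBr) = 39.10 + 79.90 = 119.0 g/mol.
a³ = (6.590 × 10^-8 cm)³ = 2.862 × 10^-22 cm³.
ρ = 4 × 119.0 / (6.022 × 10²³ × 2.862 × 10^-22) = 2.762 g/cm³ = 2760 kg/m³.

2760 kg/m³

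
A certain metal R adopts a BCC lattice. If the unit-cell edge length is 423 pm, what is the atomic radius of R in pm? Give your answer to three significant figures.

183 pm

In a BCC lattice, atoms touch along the body diagonal, so √3·a = 4r.
r = √3·a/4 = 1.7321 × 423 / 4 = 183 pm.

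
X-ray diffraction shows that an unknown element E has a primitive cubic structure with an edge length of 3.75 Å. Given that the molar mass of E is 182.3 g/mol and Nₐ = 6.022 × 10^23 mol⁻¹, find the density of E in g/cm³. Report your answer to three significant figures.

5.74 g/cm³

A simple cubic unit cell contains Z = 1 atom.
Cell volume: a³ = (3.75 Å)³ = (3.750 × 10^-8 cm)³ = 5.273 × 10^-23 cm³.
ρ = Z·M/(N_A·a³) = 1 × 182.3 / (6.022 × 10²³ × 5.273 × 10^-23) = 5.741 g/cm³.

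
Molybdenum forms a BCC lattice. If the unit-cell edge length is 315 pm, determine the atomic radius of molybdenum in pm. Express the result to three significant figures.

In a BCC lattice, atoms touch along the body diagonal, so √3·a = 4r.
r = √3·a/4 = 1.7321 × 315 / 4 = 136 pm.

136 pm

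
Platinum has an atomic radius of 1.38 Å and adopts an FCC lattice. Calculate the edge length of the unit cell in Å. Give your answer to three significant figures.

In an FCC lattice, atoms touch along the face diagonal, so √2·a = 4r.
a = 4r/√2 = 4 × 1.38 / 1.4142 = 3.90 Å.

3.90 Å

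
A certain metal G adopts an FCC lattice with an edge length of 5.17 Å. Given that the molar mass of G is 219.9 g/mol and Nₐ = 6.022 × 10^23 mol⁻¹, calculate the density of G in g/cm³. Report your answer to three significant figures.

An FCC unit cell contains Z = 4 atoms.
Cell volume: a³ = (5.17 Å)³ = (5.170 × 10^-8 cm)³ = 1.382 × 10^-22 cm³.
ρ = Z·M/(N_A·a³) = 4 × 219.9 / (6.022 × 10²³ × 1.382 × 10^-22) = 10.57 g/cm³.

10.6 g/cm³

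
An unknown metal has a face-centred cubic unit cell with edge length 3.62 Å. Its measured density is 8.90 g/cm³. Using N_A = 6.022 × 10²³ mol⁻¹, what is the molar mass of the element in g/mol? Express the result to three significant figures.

An FCC cell has Z = 4 atoms; a = 3.620 × 10^-8 cm.
M = ρ·N_A·a³/Z = 8.90 × 6.022 × 10²³ × 4.744 × 10^-23 / 4 = 63.6 g/mol.

63.6 g/mol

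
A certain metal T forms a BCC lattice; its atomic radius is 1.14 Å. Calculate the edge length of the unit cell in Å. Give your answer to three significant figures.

In a BCC lattice, atoms touch along the body diagonal, so √3·a = 4r.
a = 4r/√3 = 4 × 1.14 / 1.7321 = 2.63 Å.

2.63 Å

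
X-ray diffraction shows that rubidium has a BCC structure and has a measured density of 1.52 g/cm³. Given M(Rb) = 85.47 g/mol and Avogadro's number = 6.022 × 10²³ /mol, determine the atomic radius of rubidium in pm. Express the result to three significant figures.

For a BCC cell (Z = 2), a³ = Z·M/(N_A·ρ) = 2 × 85.47 / (6.022 × 10²³ × 1.520) = 1.867 × 10^-22 cm³, so a = 5.716 × 10^-8 cm = 571.6 pm.
Atoms touch along the body diagonal, so √3·a = 4r, so r = 0.4330 × a = 248 pm.

248 pm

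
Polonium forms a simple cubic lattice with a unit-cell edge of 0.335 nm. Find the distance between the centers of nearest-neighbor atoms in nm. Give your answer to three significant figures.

In a simple cubic structure, atoms touch along the cell edge, so a = 2r; the nearest-neighbor distance equals 2r = 1.000·a.
d = 1.000 × 0.335 = 0.335 nm.

0.335 nm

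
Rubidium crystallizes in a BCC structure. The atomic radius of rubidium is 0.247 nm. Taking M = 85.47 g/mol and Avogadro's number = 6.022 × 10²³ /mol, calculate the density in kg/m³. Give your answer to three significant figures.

In a BCC lattice, atoms touch along the body diagonal, so √3·a = 4r, giving a = 0.5704 nm = 5.704 × 10^-8 cm.
With Z = 2, ρ = Z·M/(N_A·a³) = 2 × 85.47 / (6.022 × 10²³ × 1.856 × 10^-22) = 1.529 g/cm³ = 1530 kg/m³.

1530 kg/m³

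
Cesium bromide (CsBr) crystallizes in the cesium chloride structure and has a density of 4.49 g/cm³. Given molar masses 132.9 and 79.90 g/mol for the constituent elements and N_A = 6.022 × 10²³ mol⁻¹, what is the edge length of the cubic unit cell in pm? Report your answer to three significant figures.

M(CsBr) = 212.8 g/mol; Z = 1 formula unit per cell.
a³ = Z·M/(N_A·ρ) = 1 × 212.8 / (6.022 × 10²³ × 4.49) = 7.870 × 10^-23 cm³, so a = 4.285 × 10^-8 cm = 429 pm.

429 pm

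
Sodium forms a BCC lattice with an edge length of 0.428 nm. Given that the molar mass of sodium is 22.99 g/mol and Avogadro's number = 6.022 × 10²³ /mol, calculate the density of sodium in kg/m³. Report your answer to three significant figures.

A BCC unit cell contains Z = 2 atoms.
Cell volume: a³ = (0.428 nm)³ = (4.280 × 10^-8 cm)³ = 7.840 × 10^-23 cm³.
ρ = Z·M/(N_A·a³) = 2 × 22.99 / (6.022 × 10²³ × 7.840 × 10^-23) = 0.9739 g/cm³ = 974 kg/m³.

974 kg/m³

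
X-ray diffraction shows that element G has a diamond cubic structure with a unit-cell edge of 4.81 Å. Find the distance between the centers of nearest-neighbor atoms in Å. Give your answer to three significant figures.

In a diamond cubic structure, nearest neighbors lie along the body diagonal with √3·a = 8r; the nearest-neighbor distance equals 2r = 0.4330·a.
d = 0.4330 × 4.81 = 2.08 Å.

2.08 Å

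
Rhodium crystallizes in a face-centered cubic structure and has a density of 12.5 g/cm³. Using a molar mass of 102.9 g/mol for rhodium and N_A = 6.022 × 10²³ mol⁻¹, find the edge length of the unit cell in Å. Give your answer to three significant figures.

3.80 Å

With Z = 4 atoms per FCC cell, a³ = Z·M/(N_A·ρ) = 4 × 102.9 / (6.022 × 10²³ × 12.50 g/cm³) = 5.468 × 10^-23 cm³.
a = (5.468 × 10^-23)^(1/3) = 3.796 × 10^-8 cm = 3.80 Å.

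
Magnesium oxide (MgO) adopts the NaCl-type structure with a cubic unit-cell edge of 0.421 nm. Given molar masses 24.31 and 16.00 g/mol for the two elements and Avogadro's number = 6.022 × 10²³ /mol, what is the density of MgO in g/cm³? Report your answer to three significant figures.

The NaCl-type structure contains Z = 4 formula units per cell; M(MgO) = 24.31 + 16.00 = 40.31 g/mol.
a³ = (4.210 × 10^-8 cm)³ = 7.462 × 10^-23 cm³.
ρ = 4 × 40.31 / (6.022 × 10²³ × 7.462 × 10^-23) = 3.588 g/cm³.

3.59 g/cm³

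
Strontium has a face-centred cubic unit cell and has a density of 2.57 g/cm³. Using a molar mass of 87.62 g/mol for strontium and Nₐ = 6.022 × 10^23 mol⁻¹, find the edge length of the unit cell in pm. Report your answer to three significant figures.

610 pm

With Z = 4 atoms per FCC cell, a³ = Z·M/(N_A·ρ) = 4 × 87.62 / (6.022 × 10²³ × 2.570 g/cm³) = 2.265 × 10^-22 cm³.
a = (2.265 × 10^-22)^(1/3) = 6.095 × 10^-8 cm = 610 pm.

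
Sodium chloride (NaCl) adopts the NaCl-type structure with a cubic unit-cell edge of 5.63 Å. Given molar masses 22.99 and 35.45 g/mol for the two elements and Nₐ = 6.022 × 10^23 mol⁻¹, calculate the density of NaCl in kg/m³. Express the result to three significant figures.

2180 kg/m³

The NaCl-type structure contains Z = 4 formula units per cell; M(NaCl) = 22.99 + 35.45 = 58.44 g/mol.
a³ = (5.630 × 10^-8 cm)³ = 1.785 × 10^-22 cm³.
ρ = 4 × 58.44 / (6.022 × 10²³ × 1.785 × 10^-22) = 2.175 g/cm³ = 2180 kg/m³.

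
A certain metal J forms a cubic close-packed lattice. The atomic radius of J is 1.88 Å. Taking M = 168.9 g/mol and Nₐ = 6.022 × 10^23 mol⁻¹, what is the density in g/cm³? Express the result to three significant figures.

In an FCC lattice, atoms touch along the face diagonal, so √2·a = 4r, giving a = 5.317 Å = 5.317 × 10^-8 cm.
With Z = 4, ρ = Z·M/(N_A·a³) = 4 × 168.9 / (6.022 × 10²³ × 1.504 × 10^-22) = 7.462 g/cm³.

7.46 g/cm³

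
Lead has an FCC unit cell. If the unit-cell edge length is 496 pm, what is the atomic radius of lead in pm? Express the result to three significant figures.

175 pm

In an FCC lattice, atoms touch along the face diagonal, so √2·a = 4r.
r = √2·a/4 = 1.4142 × 496 / 4 = 175 pm.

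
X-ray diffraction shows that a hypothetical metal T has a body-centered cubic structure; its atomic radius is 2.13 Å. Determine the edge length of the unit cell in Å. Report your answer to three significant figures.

In a BCC lattice, atoms touch along the body diagonal, so √3·a = 4r.
a = 4r/√3 = 4 × 2.13 / 1.7321 = 4.92 Å.

4.92 Å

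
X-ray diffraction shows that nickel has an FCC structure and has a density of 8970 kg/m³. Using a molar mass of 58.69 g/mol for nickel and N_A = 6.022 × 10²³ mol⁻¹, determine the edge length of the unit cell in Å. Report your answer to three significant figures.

With Z = 4 atoms per FCC cell, a³ = Z·M/(N_A·ρ) = 4 × 58.69 / (6.022 × 10²³ × 8.970 g/cm³) = 4.346 × 10^-23 cm³.
a = (4.346 × 10^-23)^(1/3) = 3.516 × 10^-8 cm = 3.52 Å.

3.52 Å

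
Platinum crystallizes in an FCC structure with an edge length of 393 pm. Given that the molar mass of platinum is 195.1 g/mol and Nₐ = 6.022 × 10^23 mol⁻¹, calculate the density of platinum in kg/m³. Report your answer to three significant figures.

21400 kg/m³

An FCC unit cell contains Z = 4 atoms.
Cell volume: a³ = (393 pm)³ = (3.930 × 10^-8 cm)³ = 6.070 × 10^-23 cm³.
ρ = Z·M/(N_A·a³) = 4 × 195.1 / (6.022 × 10²³ × 6.070 × 10^-23) = 21.35 g/cm³ = 21400 kg/m³.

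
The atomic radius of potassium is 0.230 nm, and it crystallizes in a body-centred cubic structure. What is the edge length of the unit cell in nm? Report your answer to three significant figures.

0.531 nm

In a BCC lattice, atoms touch along the body diagonal, so √3·a = 4r.
a = 4r/√3 = 4 × 0.230 / 1.7321 = 0.531 nm.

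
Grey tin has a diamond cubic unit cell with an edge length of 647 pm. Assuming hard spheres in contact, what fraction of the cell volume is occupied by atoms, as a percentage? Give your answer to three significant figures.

In a diamond cubic lattice nearest neighbors lie along the body diagonal with √3·a = 8r, so r = 0.2165a = 140.1 pm.
Packing fraction = Z·(4/3)πr³ / a³ = 8 × (4/3)π × (140.1)³ / (647)³ = 0.3401 = 34.0%.

34.0%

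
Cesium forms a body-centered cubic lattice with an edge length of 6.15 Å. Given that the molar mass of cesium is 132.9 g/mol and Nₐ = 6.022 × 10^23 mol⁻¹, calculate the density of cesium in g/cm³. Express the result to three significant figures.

A BCC unit cell contains Z = 2 atoms.
Cell volume: a³ = (6.15 Å)³ = (6.150 × 10^-8 cm)³ = 2.326 × 10^-22 cm³.
ρ = Z·M/(N_A·a³) = 2 × 132.9 / (6.022 × 10²³ × 2.326 × 10^-22) = 1.898 g/cm³.

1.90 g/cm³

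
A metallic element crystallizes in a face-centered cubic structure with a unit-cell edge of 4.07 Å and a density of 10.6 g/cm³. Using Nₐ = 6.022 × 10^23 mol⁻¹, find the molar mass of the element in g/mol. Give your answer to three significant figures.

An FCC cell has Z = 4 atoms; a = 4.070 × 10^-8 cm.
M = ρ·N_A·a³/Z = 10.6 × 6.022 × 10²³ × 6.742 × 10^-23 / 4 = 108 g/mol.

108 g/mol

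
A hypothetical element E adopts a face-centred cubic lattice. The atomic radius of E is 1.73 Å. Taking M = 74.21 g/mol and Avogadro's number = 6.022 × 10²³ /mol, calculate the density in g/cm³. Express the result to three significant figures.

In an FCC lattice, atoms touch along the face diagonal, so √2·a = 4r, giving a = 4.893 Å = 4.893 × 10^-8 cm.
With Z = 4, ρ = Z·M/(N_A·a³) = 4 × 74.21 / (6.022 × 10²³ × 1.172 × 10^-22) = 4.207 g/cm³.

4.21 g/cm³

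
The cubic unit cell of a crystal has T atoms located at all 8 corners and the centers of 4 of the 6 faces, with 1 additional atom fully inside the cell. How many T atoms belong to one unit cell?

4

Corner atoms are shared by 8 cells (1/8 each), face atoms by 2 (1/2 each), interior atoms are unshared.
Net atoms = 8 × 1/8 + 4 × 1/2 + 1 = 1 + 2 + 1 = 4.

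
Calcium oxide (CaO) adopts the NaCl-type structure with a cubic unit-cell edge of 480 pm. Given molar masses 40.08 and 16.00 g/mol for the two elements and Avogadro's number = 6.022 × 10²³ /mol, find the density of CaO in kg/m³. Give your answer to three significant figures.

3370 kg/m³

The NaCl-type structure contains Z = 4 formula units per cell; M(CaO) = 40.08 + 16.00 = 56.08 g/mol.
a³ = (4.800 × 10^-8 cm)³ = 1.106 × 10^-22 cm³.
ρ = 4 × 56.08 / (6.022 × 10²³ × 1.106 × 10^-22) = 3.368 g/cm³ = 3370 kg/m³.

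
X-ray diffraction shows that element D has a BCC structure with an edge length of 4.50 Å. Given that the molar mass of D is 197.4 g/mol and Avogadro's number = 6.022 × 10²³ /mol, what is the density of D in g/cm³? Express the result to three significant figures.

A BCC unit cell contains Z = 2 atoms.
Cell volume: a³ = (4.50 Å)³ = (4.500 × 10^-8 cm)³ = 9.112 × 10^-23 cm³.
ρ = Z·M/(N_A·a³) = 2 × 197.4 / (6.022 × 10²³ × 9.112 × 10^-23) = 7.194 g/cm³.

7.19 g/cm³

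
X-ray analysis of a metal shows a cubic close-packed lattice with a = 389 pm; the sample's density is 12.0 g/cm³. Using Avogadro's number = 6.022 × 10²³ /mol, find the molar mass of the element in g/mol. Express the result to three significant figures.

An FCC cell has Z = 4 atoms; a = 3.890 × 10^-8 cm.
M = ρ·N_A·a³/Z = 12.0 × 6.022 × 10²³ × 5.886 × 10^-23 / 4 = 106 g/mol.

106 g/mol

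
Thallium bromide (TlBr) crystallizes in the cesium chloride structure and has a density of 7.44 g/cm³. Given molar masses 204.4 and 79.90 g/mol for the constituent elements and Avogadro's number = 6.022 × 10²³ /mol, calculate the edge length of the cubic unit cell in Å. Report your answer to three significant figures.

M(TlBr) = 284.3 g/mol; Z = 1 formula unit per cell.
a³ = Z·M/(N_A·ρ) = 1 × 284.3 / (6.022 × 10²³ × 7.44) = 6.345 × 10^-23 cm³, so a = 3.989 × 10^-8 cm = 3.99 Å.

3.99 Å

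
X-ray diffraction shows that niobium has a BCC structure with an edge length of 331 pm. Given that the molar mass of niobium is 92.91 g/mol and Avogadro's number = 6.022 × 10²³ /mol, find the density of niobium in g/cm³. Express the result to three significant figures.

8.51 g/cm³

A BCC unit cell contains Z = 2 atoms.
Cell volume: a³ = (331 pm)³ = (3.310 × 10^-8 cm)³ = 3.626 × 10^-23 cm³.
ρ = Z·M/(N_A·a³) = 2 × 92.91 / (6.022 × 10²³ × 3.626 × 10^-23) = 8.509 g/cm³.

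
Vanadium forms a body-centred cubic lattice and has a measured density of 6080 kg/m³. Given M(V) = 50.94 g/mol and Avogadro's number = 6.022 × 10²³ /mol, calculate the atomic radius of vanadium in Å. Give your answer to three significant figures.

1.31 Å

For a BCC cell (Z = 2), a³ = Z·M/(N_A·ρ) = 2 × 50.94 / (6.022 × 10²³ × 6.080) = 2.783 × 10^-23 cm³, so a = 3.030 × 10^-8 cm = 3.030 Å.
Atoms touch along the body diagonal, so √3·a = 4r, so r = 0.4330 × a = 1.31 Å.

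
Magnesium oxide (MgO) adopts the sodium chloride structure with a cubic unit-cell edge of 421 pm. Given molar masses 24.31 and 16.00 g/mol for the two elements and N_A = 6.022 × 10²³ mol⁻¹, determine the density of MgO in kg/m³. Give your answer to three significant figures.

3590 kg/m³

The sodium chloride structure contains Z = 4 formula units per cell; M(MgO) = 24.31 + 16.00 = 40.31 g/mol.
a³ = (4.210 × 10^-8 cm)³ = 7.462 × 10^-23 cm³.
ρ = 4 × 40.31 / (6.022 × 10²³ × 7.462 × 10^-23) = 3.588 g/cm³ = 3590 kg/m³.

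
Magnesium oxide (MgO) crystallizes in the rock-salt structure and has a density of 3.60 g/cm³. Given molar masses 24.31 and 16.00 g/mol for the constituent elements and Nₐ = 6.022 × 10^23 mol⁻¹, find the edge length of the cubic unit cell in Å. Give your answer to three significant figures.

M(MgO) = 40.31 g/mol; Z = 4 formula units per cell.
a³ = Z·M/(N_A·ρ) = 4 × 40.31 / (6.022 × 10²³ × 3.60) = 7.438 × 10^-23 cm³, so a = 4.205 × 10^-8 cm = 4.21 Å.

4.21 Å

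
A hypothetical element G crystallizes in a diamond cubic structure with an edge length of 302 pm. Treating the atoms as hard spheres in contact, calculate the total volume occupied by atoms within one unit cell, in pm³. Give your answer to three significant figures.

9.37 × 10^6 pm³

In a diamond cubic lattice nearest neighbors lie along the body diagonal with √3·a = 8r, so r = 0.2165a = 65.38 pm.
V_atoms = Z × (4/3)πr³ = 8 × (4/3)π × (65.38)³ = 9.37 × 10^6 pm³.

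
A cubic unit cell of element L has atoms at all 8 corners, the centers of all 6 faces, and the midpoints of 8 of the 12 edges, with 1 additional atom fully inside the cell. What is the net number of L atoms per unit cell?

7

Corner atoms are shared by 8 cells (1/8 each), face atoms by 2 (1/2 each), edge atoms by 4 (1/4 each), interior atoms are unshared.
Net atoms = 8 × 1/8 + 6 × 1/2 + 8 × 1/4 + 1 = 1 + 3 + 2 + 1 = 7.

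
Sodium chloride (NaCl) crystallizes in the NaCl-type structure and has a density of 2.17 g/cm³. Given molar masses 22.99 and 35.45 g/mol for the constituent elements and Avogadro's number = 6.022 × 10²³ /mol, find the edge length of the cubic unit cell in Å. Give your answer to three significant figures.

5.63 Å

M(NaCl) = 58.44 g/mol; Z = 4 formula units per cell.
a³ = Z·M/(N_A·ρ) = 4 × 58.44 / (6.022 × 10²³ × 2.17) = 1.789 × 10^-22 cm³, so a = 5.635 × 10^-8 cm = 5.63 Å.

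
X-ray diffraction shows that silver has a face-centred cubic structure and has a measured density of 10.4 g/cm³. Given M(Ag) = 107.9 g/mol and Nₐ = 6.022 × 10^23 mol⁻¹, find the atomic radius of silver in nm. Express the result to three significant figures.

For an FCC cell (Z = 4), a³ = Z·M/(N_A·ρ) = 4 × 107.9 / (6.022 × 10²³ × 10.40) = 6.891 × 10^-23 cm³, so a = 4.100 × 10^-8 cm = 0.4100 nm.
Atoms touch along the face diagonal, so √2·a = 4r, so r = 0.3536 × a = 0.145 nm.

0.145 nm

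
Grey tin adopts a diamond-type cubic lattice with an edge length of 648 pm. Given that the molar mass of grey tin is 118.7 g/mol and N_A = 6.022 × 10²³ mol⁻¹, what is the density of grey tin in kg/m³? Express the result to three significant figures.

5800 kg/m³

A diamond cubic unit cell contains Z = 8 atoms.
Cell volume: a³ = (648 pm)³ = (6.480 × 10^-8 cm)³ = 2.721 × 10^-22 cm³.
ρ = Z·M/(N_A·a³) = 8 × 118.7 / (6.022 × 10²³ × 2.721 × 10^-22) = 5.795 g/cm³ = 5800 kg/m³.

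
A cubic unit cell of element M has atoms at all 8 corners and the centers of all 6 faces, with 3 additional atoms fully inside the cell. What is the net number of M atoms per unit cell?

Corner atoms are shared by 8 cells (1/8 each), face atoms by 2 (1/2 each), interior atoms are unshared.
Net atoms = 8 × 1/8 + 6 × 1/2 + 3 = 1 + 3 + 3 = 7.

7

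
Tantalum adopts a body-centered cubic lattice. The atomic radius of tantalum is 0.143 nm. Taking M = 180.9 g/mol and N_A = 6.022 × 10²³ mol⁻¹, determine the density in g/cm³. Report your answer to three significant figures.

16.7 g/cm³

In a BCC lattice, atoms touch along the body diagonal, so √3·a = 4r, giving a = 0.3302 nm = 3.302 × 10^-8 cm.
With Z = 2, ρ = Z·M/(N_A·a³) = 2 × 180.9 / (6.022 × 10²³ × 3.602 × 10^-23) = 16.68 g/cm³.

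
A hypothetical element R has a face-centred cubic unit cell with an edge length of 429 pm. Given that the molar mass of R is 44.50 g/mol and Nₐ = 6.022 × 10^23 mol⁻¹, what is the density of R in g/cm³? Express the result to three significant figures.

3.74 g/cm³

An FCC unit cell contains Z = 4 atoms.
Cell volume: a³ = (429 pm)³ = (4.290 × 10^-8 cm)³ = 7.895 × 10^-23 cm³.
ρ = Z·M/(N_A·a³) = 4 × 44.50 / (6.022 × 10²³ × 7.895 × 10^-23) = 3.744 g/cm³.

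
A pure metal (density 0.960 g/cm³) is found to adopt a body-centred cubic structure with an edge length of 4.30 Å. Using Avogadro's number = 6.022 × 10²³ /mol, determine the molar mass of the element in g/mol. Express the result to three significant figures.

A BCC cell has Z = 2 atoms; a = 4.300 × 10^-8 cm.
M = ρ·N_A·a³/Z = 0.960 × 6.022 × 10²³ × 7.951 × 10^-23 / 2 = 23.0 g/mol.

23.0 g/mol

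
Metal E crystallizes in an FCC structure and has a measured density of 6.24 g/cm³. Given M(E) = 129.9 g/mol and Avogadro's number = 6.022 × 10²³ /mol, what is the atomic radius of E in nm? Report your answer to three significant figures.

For an FCC cell (Z = 4), a³ = Z·M/(N_A·ρ) = 4 × 129.9 / (6.022 × 10²³ × 6.240) = 1.383 × 10^-22 cm³, so a = 5.171 × 10^-8 cm = 0.5171 nm.
Atoms touch along the face diagonal, so √2·a = 4r, so r = 0.3536 × a = 0.183 nm.

0.183 nm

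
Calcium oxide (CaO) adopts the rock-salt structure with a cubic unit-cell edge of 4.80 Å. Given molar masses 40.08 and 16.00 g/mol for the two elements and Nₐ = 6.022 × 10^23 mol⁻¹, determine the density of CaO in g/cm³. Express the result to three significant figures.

The rock-salt structure contains Z = 4 formula units per cell; M(CaO) = 40.08 + 16.00 = 56.08 g/mol.
a³ = (4.800 × 10^-8 cm)³ = 1.106 × 10^-22 cm³.
ρ = 4 × 56.08 / (6.022 × 10²³ × 1.106 × 10^-22) = 3.368 g/cm³.

3.37 g/cm³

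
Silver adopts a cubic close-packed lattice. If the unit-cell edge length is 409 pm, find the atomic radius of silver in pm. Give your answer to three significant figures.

In an FCC lattice, atoms touch along the face diagonal, so √2·a = 4r.
r = √2·a/4 = 1.4142 × 409 / 4 = 145 pm.

145 pm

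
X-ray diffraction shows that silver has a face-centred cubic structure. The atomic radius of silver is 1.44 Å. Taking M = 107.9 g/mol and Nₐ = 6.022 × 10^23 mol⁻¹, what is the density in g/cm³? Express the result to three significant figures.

In an FCC lattice, atoms touch along the face diagonal, so √2·a = 4r, giving a = 4.073 Å = 4.073 × 10^-8 cm.
With Z = 4, ρ = Z·M/(N_A·a³) = 4 × 107.9 / (6.022 × 10²³ × 6.757 × 10^-23) = 10.61 g/cm³.

10.6 g/cm³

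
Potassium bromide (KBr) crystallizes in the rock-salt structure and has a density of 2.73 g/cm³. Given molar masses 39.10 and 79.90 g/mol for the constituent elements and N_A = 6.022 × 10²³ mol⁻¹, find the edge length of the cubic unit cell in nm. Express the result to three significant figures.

0.662 nm

M(KBr) = 119.0 g/mol; Z = 4 formula units per cell.
a³ = Z·M/(N_A·ρ) = 4 × 119.0 / (6.022 × 10²³ × 2.73) = 2.895 × 10^-22 cm³, so a = 6.616 × 10^-8 cm = 0.662 nm.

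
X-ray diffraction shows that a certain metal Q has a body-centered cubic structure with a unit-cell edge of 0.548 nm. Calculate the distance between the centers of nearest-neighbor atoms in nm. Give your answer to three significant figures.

0.475 nm

In a BCC structure, atoms touch along the body diagonal, so √3·a = 4r; the nearest-neighbor distance equals 2r = 0.8660·a.
d = 0.8660 × 0.548 = 0.475 nm.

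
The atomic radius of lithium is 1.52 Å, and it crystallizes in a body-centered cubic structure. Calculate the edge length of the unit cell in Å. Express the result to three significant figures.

3.51 Å

In a BCC lattice, atoms touch along the body diagonal, so √3·a = 4r.
a = 4r/√3 = 4 × 1.52 / 1.7321 = 3.51 Å.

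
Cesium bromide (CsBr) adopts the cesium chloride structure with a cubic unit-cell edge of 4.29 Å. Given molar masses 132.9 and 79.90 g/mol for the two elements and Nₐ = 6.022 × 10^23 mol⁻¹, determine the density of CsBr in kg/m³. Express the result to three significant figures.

4480 kg/m³

The cesium chloride structure contains Z = 1 formula unit per cell; M(CsBr) = 132.9 + 79.90 = 212.8 g/mol.
a³ = (4.290 × 10^-8 cm)³ = 7.895 × 10^-23 cm³.
ρ = 1 × 212.8 / (6.022 × 10²³ × 7.895 × 10^-23) = 4.476 g/cm³ = 4480 kg/m³.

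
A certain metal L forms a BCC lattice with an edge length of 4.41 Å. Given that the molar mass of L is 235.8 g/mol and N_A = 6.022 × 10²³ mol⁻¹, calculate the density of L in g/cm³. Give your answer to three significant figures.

9.13 g/cm³

A BCC unit cell contains Z = 2 atoms.
Cell volume: a³ = (4.41 Å)³ = (4.410 × 10^-8 cm)³ = 8.577 × 10^-23 cm³.
ρ = Z·M/(N_A·a³) = 2 × 235.8 / (6.022 × 10²³ × 8.577 × 10^-23) = 9.131 g/cm³.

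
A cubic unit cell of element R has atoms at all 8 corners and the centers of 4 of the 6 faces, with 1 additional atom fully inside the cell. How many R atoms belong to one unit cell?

Corner atoms are shared by 8 cells (1/8 each), face atoms by 2 (1/2 each), interior atoms are unshared.
Net atoms = 8 × 1/8 + 4 × 1/2 + 1 = 1 + 2 + 1 = 4.

4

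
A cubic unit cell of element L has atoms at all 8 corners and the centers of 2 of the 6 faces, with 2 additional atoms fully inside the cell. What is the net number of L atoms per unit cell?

4

Corner atoms are shared by 8 cells (1/8 each), face atoms by 2 (1/2 each), interior atoms are unshared.
Net atoms = 8 × 1/8 + 2 × 1/2 + 2 = 1 + 1 + 2 = 4.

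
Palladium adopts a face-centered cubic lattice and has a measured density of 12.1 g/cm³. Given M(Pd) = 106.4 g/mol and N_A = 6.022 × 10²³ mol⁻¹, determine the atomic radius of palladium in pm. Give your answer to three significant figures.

137 pm

For an FCC cell (Z = 4), a³ = Z·M/(N_A·ρ) = 4 × 106.4 / (6.022 × 10²³ × 12.10) = 5.841 × 10^-23 cm³, so a = 3.880 × 10^-8 cm = 388.0 pm.
Atoms touch along the face diagonal, so √2·a = 4r, so r = 0.3536 × a = 137 pm.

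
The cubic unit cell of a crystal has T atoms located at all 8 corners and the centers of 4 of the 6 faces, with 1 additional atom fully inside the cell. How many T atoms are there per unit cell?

Corner atoms are shared by 8 cells (1/8 each), face atoms by 2 (1/2 each), interior atoms are unshared.
Net atoms = 8 × 1/8 + 4 × 1/2 + 1 = 1 + 2 + 1 = 4.

4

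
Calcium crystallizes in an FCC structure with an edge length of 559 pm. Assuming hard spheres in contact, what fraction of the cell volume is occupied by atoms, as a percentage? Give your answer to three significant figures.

74.0%

In an FCC lattice atoms touch along the face diagonal, so √2·a = 4r, so r = 0.3536a = 197.6 pm.
Packing fraction = Z·(4/3)πr³ / a³ = 4 × (4/3)π × (197.6)³ / (559)³ = 0.7405 = 74.0%.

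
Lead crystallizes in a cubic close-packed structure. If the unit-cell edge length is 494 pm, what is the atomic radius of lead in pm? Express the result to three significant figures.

In an FCC lattice, atoms touch along the face diagonal, so √2·a = 4r.
r = √2·a/4 = 1.4142 × 494 / 4 = 175 pm.

175 pm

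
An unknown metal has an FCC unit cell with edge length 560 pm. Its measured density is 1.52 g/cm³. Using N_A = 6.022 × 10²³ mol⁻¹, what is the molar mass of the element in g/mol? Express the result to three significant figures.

40.2 g/mol

An FCC cell has Z = 4 atoms; a = 5.600 × 10^-8 cm.
M = ρ·N_A·a³/Z = 1.52 × 6.022 × 10²³ × 1.756 × 10^-22 / 4 = 40.2 g/mol.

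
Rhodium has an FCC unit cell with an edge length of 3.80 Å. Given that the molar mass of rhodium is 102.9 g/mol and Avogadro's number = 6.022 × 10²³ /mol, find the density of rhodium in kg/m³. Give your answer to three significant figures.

12500 kg/m³

An FCC unit cell contains Z = 4 atoms.
Cell volume: a³ = (3.80 Å)³ = (3.800 × 10^-8 cm)³ = 5.487 × 10^-23 cm³.
ρ = Z·M/(N_A·a³) = 4 × 102.9 / (6.022 × 10²³ × 5.487 × 10^-23) = 12.46 g/cm³ = 12500 kg/m³.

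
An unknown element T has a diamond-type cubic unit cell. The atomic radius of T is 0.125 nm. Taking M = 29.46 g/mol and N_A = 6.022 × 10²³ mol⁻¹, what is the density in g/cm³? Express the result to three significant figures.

In a diamond cubic lattice, nearest neighbors lie along the body diagonal with √3·a = 8r, giving a = 0.5774 nm = 5.774 × 10^-8 cm.
With Z = 8, ρ = Z·M/(N_A·a³) = 8 × 29.46 / (6.022 × 10²³ × 1.925 × 10^-22) = 2.034 g/cm³.

2.03 g/cm³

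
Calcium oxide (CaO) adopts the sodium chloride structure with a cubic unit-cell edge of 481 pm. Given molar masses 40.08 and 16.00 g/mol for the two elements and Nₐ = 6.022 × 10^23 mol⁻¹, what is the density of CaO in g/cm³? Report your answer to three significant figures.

3.35 g/cm³

The sodium chloride structure contains Z = 4 formula units per cell; M(CaO) = 40.08 + 16.00 = 56.08 g/mol.
a³ = (4.810 × 10^-8 cm)³ = 1.113 × 10^-22 cm³.
ρ = 4 × 56.08 / (6.022 × 10²³ × 1.113 × 10^-22) = 3.347 g/cm³.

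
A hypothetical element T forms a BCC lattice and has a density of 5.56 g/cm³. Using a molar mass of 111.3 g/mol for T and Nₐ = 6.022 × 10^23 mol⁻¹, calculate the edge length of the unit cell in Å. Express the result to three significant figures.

4.05 Å

With Z = 2 atoms per BCC cell, a³ = Z·M/(N_A·ρ) = 2 × 111.3 / (6.022 × 10²³ × 5.560 g/cm³) = 6.648 × 10^-23 cm³.
a = (6.648 × 10^-23)^(1/3) = 4.051 × 10^-8 cm = 4.05 Å.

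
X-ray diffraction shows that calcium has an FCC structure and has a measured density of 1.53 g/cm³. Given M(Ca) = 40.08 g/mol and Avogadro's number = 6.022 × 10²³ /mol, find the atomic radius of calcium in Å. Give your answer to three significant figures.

For an FCC cell (Z = 4), a³ = Z·M/(N_A·ρ) = 4 × 40.08 / (6.022 × 10²³ × 1.530) = 1.740 × 10^-22 cm³, so a = 5.583 × 10^-8 cm = 5.583 Å.
Atoms touch along the face diagonal, so √2·a = 4r, so r = 0.3536 × a = 1.97 Å.

1.97 Å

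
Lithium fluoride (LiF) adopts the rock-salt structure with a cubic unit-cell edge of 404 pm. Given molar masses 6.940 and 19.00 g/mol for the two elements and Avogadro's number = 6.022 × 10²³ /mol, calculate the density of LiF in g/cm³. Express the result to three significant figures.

The rock-salt structure contains Z = 4 formula units per cell; M(LiF) = 6.940 + 19.00 = 25.94 g/mol.
a³ = (4.040 × 10^-8 cm)³ = 6.594 × 10^-23 cm³.
ρ = 4 × 25.94 / (6.022 × 10²³ × 6.594 × 10^-23) = 2.613 g/cm³.

2.61 g/cm³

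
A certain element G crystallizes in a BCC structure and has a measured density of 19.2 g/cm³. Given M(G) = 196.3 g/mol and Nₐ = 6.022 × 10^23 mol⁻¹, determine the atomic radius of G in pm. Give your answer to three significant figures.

140 pm

For a BCC cell (Z = 2), a³ = Z·M/(N_A·ρ) = 2 × 196.3 / (6.022 × 10²³ × 19.20) = 3.396 × 10^-23 cm³, so a = 3.238 × 10^-8 cm = 323.8 pm.
Atoms touch along the body diagonal, so √3·a = 4r, so r = 0.4330 × a = 140 pm.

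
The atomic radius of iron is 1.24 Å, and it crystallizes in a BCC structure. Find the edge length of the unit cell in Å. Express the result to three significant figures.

In a BCC lattice, atoms touch along the body diagonal, so √3·a = 4r.
a = 4r/√3 = 4 × 1.24 / 1.7321 = 2.86 Å.

2.86 Å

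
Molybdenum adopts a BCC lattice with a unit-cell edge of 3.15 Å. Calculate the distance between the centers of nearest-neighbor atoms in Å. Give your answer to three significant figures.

2.73 Å

In a BCC structure, atoms touch along the body diagonal, so √3·a = 4r; the nearest-neighbor distance equals 2r = 0.8660·a.
d = 0.8660 × 3.15 = 2.73 Å.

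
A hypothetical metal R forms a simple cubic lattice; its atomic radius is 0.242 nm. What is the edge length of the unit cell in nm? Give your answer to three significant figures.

In a simple cubic lattice, atoms touch along the cell edge, so a = 2r.
a = 2r = 2 × 0.242 = 0.484 nm.

0.484 nm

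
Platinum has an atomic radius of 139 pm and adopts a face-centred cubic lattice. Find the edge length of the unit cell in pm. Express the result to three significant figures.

In an FCC lattice, atoms touch along the face diagonal, so √2·a = 4r.
a = 4r/√2 = 4 × 139 / 1.4142 = 393 pm.

393 pm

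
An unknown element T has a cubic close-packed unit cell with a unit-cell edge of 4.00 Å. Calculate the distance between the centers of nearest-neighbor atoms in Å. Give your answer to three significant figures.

2.83 Å

In an FCC structure, atoms touch along the face diagonal, so √2·a = 4r; the nearest-neighbor distance equals 2r = 0.7071·a.
d = 0.7071 × 4.00 = 2.83 Å.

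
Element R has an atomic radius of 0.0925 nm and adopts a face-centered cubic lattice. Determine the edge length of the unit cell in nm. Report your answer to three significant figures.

0.262 nm

In an FCC lattice, atoms touch along the face diagonal, so √2·a = 4r.
a = 4r/√2 = 4 × 0.0925 / 1.4142 = 0.262 nm.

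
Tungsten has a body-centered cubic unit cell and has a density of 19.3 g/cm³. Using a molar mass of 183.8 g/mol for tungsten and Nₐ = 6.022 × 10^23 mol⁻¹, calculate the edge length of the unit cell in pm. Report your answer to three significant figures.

With Z = 2 atoms per BCC cell, a³ = Z·M/(N_A·ρ) = 2 × 183.8 / (6.022 × 10²³ × 19.30 g/cm³) = 3.163 × 10^-23 cm³.
a = (3.163 × 10^-23)^(1/3) = 3.162 × 10^-8 cm = 316 pm.

316 pm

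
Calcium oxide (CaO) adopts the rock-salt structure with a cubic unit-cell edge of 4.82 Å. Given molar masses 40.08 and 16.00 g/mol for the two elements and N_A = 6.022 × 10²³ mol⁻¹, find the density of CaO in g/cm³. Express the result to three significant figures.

The rock-salt structure contains Z = 4 formula units per cell; M(CaO) = 40.08 + 16.00 = 56.08 g/mol.
a³ = (4.820 × 10^-8 cm)³ = 1.120 × 10^-22 cm³.
ρ = 4 × 56.08 / (6.022 × 10²³ × 1.120 × 10^-22) = 3.326 g/cm³.

3.33 g/cm³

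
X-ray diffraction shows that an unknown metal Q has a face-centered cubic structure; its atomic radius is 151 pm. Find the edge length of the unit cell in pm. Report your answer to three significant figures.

In an FCC lattice, atoms touch along the face diagonal, so √2·a = 4r.
a = 4r/√2 = 4 × 151 / 1.4142 = 427 pm.

427 pm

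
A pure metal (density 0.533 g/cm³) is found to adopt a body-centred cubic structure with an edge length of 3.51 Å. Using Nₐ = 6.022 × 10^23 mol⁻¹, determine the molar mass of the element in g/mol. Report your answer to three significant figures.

A BCC cell has Z = 2 atoms; a = 3.510 × 10^-8 cm.
M = ρ·N_A·a³/Z = 0.533 × 6.022 × 10²³ × 4.324 × 10^-23 / 2 = 6.94 g/mol.

6.94 g/mol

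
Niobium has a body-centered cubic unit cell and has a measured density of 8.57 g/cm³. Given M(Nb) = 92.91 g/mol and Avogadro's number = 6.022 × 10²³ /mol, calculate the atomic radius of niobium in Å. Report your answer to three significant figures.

1.43 Å

For a BCC cell (Z = 2), a³ = Z·M/(N_A·ρ) = 2 × 92.91 / (6.022 × 10²³ × 8.570) = 3.601 × 10^-23 cm³, so a = 3.302 × 10^-8 cm = 3.302 Å.
Atoms touch along the body diagonal, so √3·a = 4r, so r = 0.4330 × a = 1.43 Å.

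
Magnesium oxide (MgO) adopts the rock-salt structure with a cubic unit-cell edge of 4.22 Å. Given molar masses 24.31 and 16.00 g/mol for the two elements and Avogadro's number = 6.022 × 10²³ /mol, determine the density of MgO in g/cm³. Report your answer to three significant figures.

3.56 g/cm³

The rock-salt structure contains Z = 4 formula units per cell; M(MgO) = 24.31 + 16.00 = 40.31 g/mol.
a³ = (4.220 × 10^-8 cm)³ = 7.515 × 10^-23 cm³.
ρ = 4 × 40.31 / (6.022 × 10²³ × 7.515 × 10^-23) = 3.563 g/cm³.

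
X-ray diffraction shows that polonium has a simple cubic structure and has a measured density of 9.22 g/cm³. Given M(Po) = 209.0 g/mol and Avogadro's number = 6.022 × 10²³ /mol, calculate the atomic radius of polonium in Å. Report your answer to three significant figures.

For a simple cubic cell (Z = 1), a³ = Z·M/(N_A·ρ) = 1 × 209.0 / (6.022 × 10²³ × 9.220) = 3.764 × 10^-23 cm³, so a = 3.351 × 10^-8 cm = 3.351 Å.
Atoms touch along the cell edge, so a = 2r, so r = 0.5000 × a = 1.68 Å.

1.68 Å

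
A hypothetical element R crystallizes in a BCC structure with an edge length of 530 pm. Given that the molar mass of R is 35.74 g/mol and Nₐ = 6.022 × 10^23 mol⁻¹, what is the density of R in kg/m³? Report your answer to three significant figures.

A BCC unit cell contains Z = 2 atoms.
Cell volume: a³ = (530 pm)³ = (5.300 × 10^-8 cm)³ = 1.489 × 10^-22 cm³.
ρ = Z·M/(N_A·a³) = 2 × 35.74 / (6.022 × 10²³ × 1.489 × 10^-22) = 0.7973 g/cm³ = 797 kg/m³.

797 kg/m³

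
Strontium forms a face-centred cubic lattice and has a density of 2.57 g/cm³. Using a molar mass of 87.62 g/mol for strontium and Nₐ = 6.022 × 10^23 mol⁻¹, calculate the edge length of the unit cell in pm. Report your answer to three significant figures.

610 pm

With Z = 4 atoms per FCC cell, a³ = Z·M/(N_A·ρ) = 4 × 87.62 / (6.022 × 10²³ × 2.570 g/cm³) = 2.265 × 10^-22 cm³.
a = (2.265 × 10^-22)^(1/3) = 6.095 × 10^-8 cm = 610 pm.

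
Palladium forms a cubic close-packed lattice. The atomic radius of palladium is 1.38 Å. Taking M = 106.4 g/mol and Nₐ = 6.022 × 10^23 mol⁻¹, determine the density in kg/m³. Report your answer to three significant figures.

In an FCC lattice, atoms touch along the face diagonal, so √2·a = 4r, giving a = 3.903 Å = 3.903 × 10^-8 cm.
With Z = 4, ρ = Z·M/(N_A·a³) = 4 × 106.4 / (6.022 × 10²³ × 5.947 × 10^-23) = 11.88 g/cm³ = 11900 kg/m³.

11900 kg/m³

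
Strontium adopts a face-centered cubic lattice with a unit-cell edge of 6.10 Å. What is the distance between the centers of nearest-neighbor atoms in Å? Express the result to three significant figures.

4.31 Å

In an FCC structure, atoms touch along the face diagonal, so √2·a = 4r; the nearest-neighbor distance equals 2r = 0.7071·a.
d = 0.7071 × 6.10 = 4.31 Å.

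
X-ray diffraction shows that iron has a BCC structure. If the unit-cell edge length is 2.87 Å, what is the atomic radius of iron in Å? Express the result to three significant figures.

1.24 Å

In a BCC lattice, atoms touch along the body diagonal, so √3·a = 4r.
r = √3·a/4 = 1.7321 × 2.87 / 4 = 1.24 Å.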